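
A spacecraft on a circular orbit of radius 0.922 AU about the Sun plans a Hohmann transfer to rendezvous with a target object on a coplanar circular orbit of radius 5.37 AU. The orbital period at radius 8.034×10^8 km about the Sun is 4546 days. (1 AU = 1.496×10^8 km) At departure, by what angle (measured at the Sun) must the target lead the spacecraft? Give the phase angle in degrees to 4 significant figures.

From Kepler's third law T² = 4π²r³/μ at r = 8.034×10^8 km, T = 4546 days = 4546 × 86400 s = 3.927744×10^8 s: μ = 4π²r³/T² = 1.32699×10^11 km³/s².
In km: r₁ = 0.922 × 1.496×10^8 = 1.379312×10^8 km; r₂ = 5.37 × 1.496×10^8 = 8.03352×10^8 km.
Transfer-ellipse semi-major axis a_t = (r₁ + r₂)/2 = (1.379312×10^8 + 8.03352×10^8)/2 = 4.706416×10^8 km.
The half-period of the transfer ellipse is t = π√(a_t³/μ) = 8.8054×10^7 s.
Target angular speed ω₂ = √(μ/r₂³) = 1.5998×10^-8 rad/s.
Angle swept by the target during transfer: ω₂·t = 1.4087 rad = 80.71°.
Arrival is 180° from departure on the ellipse, so φ = 180° − 80.71° = 99.29°.

φ = 99.29°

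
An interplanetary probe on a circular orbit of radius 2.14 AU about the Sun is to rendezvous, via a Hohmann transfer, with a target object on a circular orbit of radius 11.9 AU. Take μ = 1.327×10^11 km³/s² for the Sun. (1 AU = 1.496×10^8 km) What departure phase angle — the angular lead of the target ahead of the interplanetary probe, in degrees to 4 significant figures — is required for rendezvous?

In km: r₁ = 2.14 × 1.496×10^8 = 3.20144×10^8 km; r₂ = 11.9 × 1.496×10^8 = 1.78024×10^9 km.
Transfer-ellipse semi-major axis a_t = (r₁ + r₂)/2 = (3.20144×10^8 + 1.78024×10^9)/2 = 1.050192×10^9 km.
The half-period of the transfer ellipse is t = π√(a_t³/μ) = 2.935063×10^8 s.
Target angular speed ω₂ = √(μ/r₂³) = 4.849731×10^-9 rad/s.
Angle swept by the target during transfer: ω₂·t = 1.42343 rad = 81.56°.
Arrival is 180° from departure on the ellipse, so φ = 180° − 81.56° = 98.44°.

φ = 98.44°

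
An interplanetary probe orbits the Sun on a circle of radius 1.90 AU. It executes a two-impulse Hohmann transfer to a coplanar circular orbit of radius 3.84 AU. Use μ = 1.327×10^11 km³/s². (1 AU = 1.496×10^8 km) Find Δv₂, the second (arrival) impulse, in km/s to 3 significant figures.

Δv₂ = 2.83 km/s

In km: r₁ = 1.90 × 1.496×10^8 = 2.8424×10^8 km; r₂ = 3.84 × 1.496×10^8 = 5.74464×10^8 km.
The Hohmann ellipse has a_t = (r₁ + r₂)/2 = 4.29352×10^8 km.
Circular speed at r = 5.74464×10^8 km: v_c = √(μ/r) = 15.1986 km/s.
Vis-viva on the transfer ellipse at r = 5.74464×10^8 km gives v_t = √[μ(2/r − 1/a_t)] = 12.3663 km/s.
Δv₂ = |v_t − v_c| = |12.3663 − 15.1986| = 2.832 km/s.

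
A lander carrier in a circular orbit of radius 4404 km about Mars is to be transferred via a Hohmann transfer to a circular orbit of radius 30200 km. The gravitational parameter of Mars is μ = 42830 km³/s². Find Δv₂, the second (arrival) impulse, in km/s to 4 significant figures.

Δv₂ = 0.5901 km/s

Semi-major axis of the transfer orbit: a_t = (4404 + 30200)/2 = 17302 km.
Circular speed at r = 30200 km: v_c = √(μ/r) = 1.1909 km/s.
Vis-viva on the transfer ellipse at r = 30200 km gives v_t = √[μ(2/r − 1/a_t)] = 0.60082 km/s.
Δv₂ = |v_t − v_c| = |0.60082 − 1.1909| = 0.5901 km/s.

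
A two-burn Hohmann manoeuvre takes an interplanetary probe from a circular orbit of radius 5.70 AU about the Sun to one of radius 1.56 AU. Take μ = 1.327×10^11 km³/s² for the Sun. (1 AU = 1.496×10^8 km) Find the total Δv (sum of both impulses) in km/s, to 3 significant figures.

In km: r₁ = 5.70 × 1.496×10^8 = 8.5272×10^8 km; r₂ = 1.56 × 1.496×10^8 = 2.33376×10^8 km.
The Hohmann ellipse has a_t = (r₁ + r₂)/2 = 5.43048×10^8 km.
At r₁ the circular-orbit speed is v₁ = √(μ/r₁) = 12.475 km/s.
Transfer-orbit speed at r₁ (vis-viva): v_a = √[μ(2/r₁ − 1/a_t)] = 8.1779 km/s.
First burn Δv₁ = |v_a − v₁| = 4.297 km/s.
At r₂, v₂ = √(μ/r₂) = 23.846 km/s.
Transfer-orbit speed at r₂: v_p = √[μ(2/r₂ − 1/a_t)] = 29.881 km/s.
Second burn Δv₂ = |v₂ − v_p| = 6.035 km/s.
Total Δv = Δv₁ + Δv₂ = 10.33 km/s.

Δv = 10.3 km/s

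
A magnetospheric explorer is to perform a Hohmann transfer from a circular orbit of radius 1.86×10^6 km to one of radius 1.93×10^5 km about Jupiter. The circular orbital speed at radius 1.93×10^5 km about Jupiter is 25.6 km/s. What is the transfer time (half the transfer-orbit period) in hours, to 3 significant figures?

From the circular-orbit relation v² = μ/r at r = 1.93×10^5 km: μ = v²r = (25.6)² × 1.93×10^5 = 1.26484×10^8 km³/s².
Semi-major axis of the transfer orbit: a_t = (1.860×10^6 + 1.930×10^5)/2 = 1.0265×10^6 km.
By Kepler's third law the transfer-orbit period is T = 2π√(a_t³/μ), so t = T/2 = 2.905×10^5 s.
Converting: 2.905×10^5 s ÷ 3600 s/hour = 80.7 hours.

t = 80.7 hours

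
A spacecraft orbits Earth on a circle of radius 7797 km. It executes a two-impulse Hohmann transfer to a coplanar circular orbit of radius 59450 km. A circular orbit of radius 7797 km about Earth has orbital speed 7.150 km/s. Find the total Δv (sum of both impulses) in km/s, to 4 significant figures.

Δv = 3.700 km/s

From the circular-orbit relation v² = μ/r at r = 7797 km: μ = v²r = (7.150)² × 7797 = 3.98602×10^5 km³/s².
Transfer-ellipse semi-major axis a_t = (r₁ + r₂)/2 = (7797 + 59450)/2 = 33623.5 km.
Circular speed at r₁: v₁ = √(μ/r₁) = √(3.98602×10^5/7797) = 7.1500 km/s.
Transfer-orbit speed at r₁ (vis-viva equation): v_p = √[μ(2/r₁ − 1/a_t)] = 9.5074 km/s.
First burn Δv₁ = |v_p − v₁| = 2.3574 km/s.
Circular speed at r₂: v₂ = √(μ/r₂) = 2.5894 km/s.
Transfer-orbit speed at r₂: v_a = √[μ(2/r₂ − 1/a_t)] = 1.2469 km/s.
Second burn Δv₂ = |v₂ − v_a| = 1.3425 km/s.
Δv = Δv₁ + Δv₂ = 2.3574 + 1.3425 = 3.700 km/s.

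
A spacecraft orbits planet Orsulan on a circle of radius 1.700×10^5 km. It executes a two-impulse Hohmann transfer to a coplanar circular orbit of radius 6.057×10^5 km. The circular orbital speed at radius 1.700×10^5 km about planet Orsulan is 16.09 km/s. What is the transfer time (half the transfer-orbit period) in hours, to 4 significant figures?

t = 31.77 hours

From the circular-orbit relation v² = μ/r at r = 1.700×10^5 km: μ = v²r = (16.09)² × 1.700×10^5 = 4.40110×10^7 km³/s².
Semi-major axis of the transfer orbit: a_t = (1.700×10^5 + 6.057×10^5)/2 = 3.8785×10^5 km.
Transfer time t = π√(a_t³/μ) = π√((3.8785×10^5)³ / 4.40110×10^7) = 1.1438×10^5 s.
Converting: 1.1438×10^5 s ÷ 3600 s/hour = 31.77 hours.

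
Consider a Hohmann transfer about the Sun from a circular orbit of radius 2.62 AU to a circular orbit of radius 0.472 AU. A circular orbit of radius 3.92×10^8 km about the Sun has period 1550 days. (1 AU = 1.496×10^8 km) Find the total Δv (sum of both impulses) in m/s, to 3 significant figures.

Δv = 21300 m/s

From Kepler's third law T² = 4π²r³/μ at r = 3.92×10^8 km, T = 1550 days = 1550 × 86400 s = 1.3392×10^8 s: μ = 4π²r³/T² = 1.32595×10^11 km³/s².
In km: r₁ = 2.62 × 1.496×10^8 = 3.91952×10^8 km; r₂ = 0.472 × 1.496×10^8 = 7.06112×10^7 km.
Transfer-ellipse semi-major axis a_t = (r₁ + r₂)/2 = (3.91952×10^8 + 7.06112×10^7)/2 = 2.312816×10^8 km.
Circular speed at r₁: v₁ = √(μ/r₁) = √(1.32595×10^11/3.91952×10^8) = 18.39 km/s.
On the transfer ellipse at r₁, vis-viva equation gives v_a = √[μ(2/r₁ − 1/a_t)] = 10.16 km/s.
First burn Δv₁ = |v_a − v₁| = 8.230 km/s.
Circular speed at r₂: v₂ = √(μ/r₂) = 43.33 km/s.
Transfer-orbit speed at r₂: v_p = √[μ(2/r₂ − 1/a_t)] = 56.41 km/s.
Second burn Δv₂ = |v₂ − v_p| = 13.08 km/s.
Total Δv = Δv₁ + Δv₂ = 21.31 km/s.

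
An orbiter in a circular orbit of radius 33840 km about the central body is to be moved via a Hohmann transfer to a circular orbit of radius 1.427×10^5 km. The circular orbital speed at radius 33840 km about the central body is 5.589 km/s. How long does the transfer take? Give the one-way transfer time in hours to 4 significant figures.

t = 22.26 hours

From the circular-orbit relation v² = μ/r at r = 33840 km: μ = v²r = (5.589)² × 33840 = 1.05706×10^6 km³/s².
Transfer-ellipse semi-major axis a_t = (r₁ + r₂)/2 = (33840 + 1.427×10^5)/2 = 88270 km.
Half the transfer-orbit period gives t = π√(a_t³/μ) = 80130 s.
Converting: 80130 s ÷ 3600 s/hour = 22.26 hours.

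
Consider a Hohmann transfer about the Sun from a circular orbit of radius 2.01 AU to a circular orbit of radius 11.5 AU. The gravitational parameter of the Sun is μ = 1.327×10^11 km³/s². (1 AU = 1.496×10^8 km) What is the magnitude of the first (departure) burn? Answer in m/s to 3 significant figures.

In km: r₁ = 2.01 × 1.496×10^8 = 3.00696×10^8 km; r₂ = 11.5 × 1.496×10^8 = 1.7204×10^9 km.
The Hohmann ellipse has a_t = (r₁ + r₂)/2 = 1.010548×10^9 km.
Circular speed at r = 3.00696×10^8 km: v_c = √(μ/r) = 21.007 km/s.
Vis-viva on the transfer ellipse at r = 3.00696×10^8 km gives v_t = √[μ(2/r − 1/a_t)] = 27.410 km/s.
Δv₁ = |v_t − v_c| = |27.410 − 21.007| = 6.403 km/s.

Δv₁ = 6400 m/s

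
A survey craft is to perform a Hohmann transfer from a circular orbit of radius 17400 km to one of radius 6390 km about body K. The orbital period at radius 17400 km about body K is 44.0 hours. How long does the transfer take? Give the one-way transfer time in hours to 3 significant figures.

From Kepler's third law T² = 4π²r³/μ at r = 17400 km, T = 44.0 hours = 44.0 × 3600 s = 1.584×10^5 s: μ = 4π²r³/T² = 8288.90 km³/s².
Semi-major axis of the transfer orbit: a_t = (17400 + 6390)/2 = 11895 km.
By Kepler's third law the transfer-orbit period is T = 2π√(a_t³/μ), so t = T/2 = 44770 s.
Converting: 44770 s ÷ 3600 s/hour = 12.4 hours.

t = 12.4 hours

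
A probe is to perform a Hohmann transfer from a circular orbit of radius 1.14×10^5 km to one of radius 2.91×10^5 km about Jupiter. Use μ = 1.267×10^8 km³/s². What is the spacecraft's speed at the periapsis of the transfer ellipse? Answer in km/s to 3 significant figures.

v = 40.0 km/s

The Hohmann ellipse has a_t = (r₁ + r₂)/2 = 2.025×10^5 km.
At periapsis, r = 1.140×10^5 km.
Applying v² = μ(2/r − 1/a_t): v = 39.96 km/s.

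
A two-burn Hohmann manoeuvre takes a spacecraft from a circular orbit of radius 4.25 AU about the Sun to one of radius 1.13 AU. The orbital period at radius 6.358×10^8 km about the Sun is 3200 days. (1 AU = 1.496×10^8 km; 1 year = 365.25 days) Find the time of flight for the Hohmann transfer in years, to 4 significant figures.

t = 2.206 years

From Kepler's third law T² = 4π²r³/μ at r = 6.358×10^8 km, T = 3200 days = 3200 × 86400 s = 2.7648×10^8 s: μ = 4π²r³/T² = 1.32738×10^11 km³/s².
In km: r₁ = 4.25 × 1.496×10^8 = 6.358×10^8 km; r₂ = 1.13 × 1.496×10^8 = 1.69048×10^8 km.
Transfer-ellipse semi-major axis a_t = (r₁ + r₂)/2 = (6.358×10^8 + 1.69048×10^8)/2 = 4.02424×10^8 km.
By Kepler's third law the transfer-orbit period is T = 2π√(a_t³/μ), so t = T/2 = 6.961×10^7 s.
Converting: 6.961×10^7 s ÷ 3.15576×10^7 s/year (365.25 × 86400) = 2.206 years.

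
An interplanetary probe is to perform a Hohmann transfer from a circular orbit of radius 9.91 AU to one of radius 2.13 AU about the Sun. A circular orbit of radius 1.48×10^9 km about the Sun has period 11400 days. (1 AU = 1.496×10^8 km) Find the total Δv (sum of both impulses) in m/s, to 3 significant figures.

From Kepler's third law T² = 4π²r³/μ at r = 1.48×10^9 km, T = 11400 days = 11400 × 86400 s = 9.8496×10^8 s: μ = 4π²r³/T² = 1.31919×10^11 km³/s².
In km: r₁ = 9.91 × 1.496×10^8 = 1.482536×10^9 km; r₂ = 2.13 × 1.496×10^8 = 3.18648×10^8 km.
The Hohmann ellipse has a_t = (r₁ + r₂)/2 = 9.00592×10^8 km.
Circular speed at r₁: v₁ = √(μ/r₁) = √(1.31919×10^11/1.482536×10^9) = 9.433 km/s.
Transfer-orbit speed at r₁ (vis-viva equation): v_a = √[μ(2/r₁ − 1/a_t)] = 5.611 km/s.
First burn Δv₁ = |v_a − v₁| = 3.822 km/s.
At r₂, v₂ = √(μ/r₂) = 20.347 km/s.
Transfer-orbit speed at r₂: v_p = √[μ(2/r₂ − 1/a_t)] = 26.106 km/s.
Second burn Δv₂ = |v₂ − v_p| = 5.759 km/s.
Δv = Δv₁ + Δv₂ = 3.822 + 5.759 = 9.581 km/s.

Δv = 9580 m/s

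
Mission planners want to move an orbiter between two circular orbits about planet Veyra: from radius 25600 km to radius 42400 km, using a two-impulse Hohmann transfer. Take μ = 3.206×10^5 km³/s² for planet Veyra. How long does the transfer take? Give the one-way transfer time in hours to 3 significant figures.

t = 9.66 hours

Semi-major axis of the transfer orbit: a_t = (25600 + 42400)/2 = 34000 km.
Half the transfer-orbit period gives t = π√(a_t³/μ) = 34780 s.
Converting: 34780 s ÷ 3600 s/hour = 9.66 hours.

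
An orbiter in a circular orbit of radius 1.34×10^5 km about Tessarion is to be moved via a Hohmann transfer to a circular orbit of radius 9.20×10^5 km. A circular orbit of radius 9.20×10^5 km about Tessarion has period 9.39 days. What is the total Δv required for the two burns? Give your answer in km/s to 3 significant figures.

From Kepler's third law T² = 4π²r³/μ at r = 9.20×10^5 km, T = 9.39 days = 9.39 × 86400 s = 8.11296×10^5 s: μ = 4π²r³/T² = 4.67051×10^7 km³/s².
Transfer-ellipse semi-major axis a_t = (r₁ + r₂)/2 = (1.340×10^5 + 9.200×10^5)/2 = 5.270×10^5 km.
At r₁ the circular-orbit speed is v₁ = √(μ/r₁) = 18.669 km/s.
On the transfer ellipse at r₁, vis-viva gives v_p = √[μ(2/r₁ − 1/a_t)] = 24.667 km/s.
First burn Δv₁ = |v_p − v₁| = 5.998 km/s.
Circular speed at r₂: v₂ = √(μ/r₂) = 7.125 km/s.
Transfer-orbit speed at r₂: v_a = √[μ(2/r₂ − 1/a_t)] = 3.593 km/s.
Second burn Δv₂ = |v₂ − v_a| = 3.532 km/s.
Total Δv = Δv₁ + Δv₂ = 9.530 km/s.

Δv = 9.53 km/s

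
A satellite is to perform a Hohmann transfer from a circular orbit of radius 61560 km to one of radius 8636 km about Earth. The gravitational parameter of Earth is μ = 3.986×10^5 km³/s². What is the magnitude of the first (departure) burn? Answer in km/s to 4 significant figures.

Δv₁ = 1.282 km/s

The Hohmann ellipse has a_t = (r₁ + r₂)/2 = 35098 km.
On the circular orbit at r = 61560 km, v_c = √(μ/r) = 2.5446 km/s.
Transfer-orbit speed at the same r (vis-viva, a = a_t): v_t = √[μ(2/r − 1/a_t)] = 1.2622 km/s.
Δv₁ = |v_t − v_c| = |1.2622 − 2.5446| = 1.282 km/s.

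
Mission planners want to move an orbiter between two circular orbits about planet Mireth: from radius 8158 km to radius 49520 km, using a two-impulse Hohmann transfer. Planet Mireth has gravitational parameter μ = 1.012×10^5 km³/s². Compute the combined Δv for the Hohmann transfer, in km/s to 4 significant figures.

Δv = 1.762 km/s

The Hohmann ellipse has a_t = (r₁ + r₂)/2 = 28839 km.
Circular speed at r₁: v₁ = √(μ/r₁) = √(1.012×10^5/8158) = 3.522 km/s.
Transfer-orbit speed at r₁ (v² = μ(2/r − 1/a)): v_p = √[μ(2/r₁ − 1/a_t)] = 4.615 km/s.
First burn Δv₁ = |v_p − v₁| = 1.093 km/s.
At r₂, v₂ = √(μ/r₂) = 1.42955 km/s.
Transfer-orbit speed at r₂: v_a = √[μ(2/r₂ − 1/a_t)] = 0.760329 km/s.
Second burn Δv₂ = |v₂ − v_a| = 0.6692 km/s.
Δv = Δv₁ + Δv₂ = 1.093 + 0.6692 = 1.762 km/s.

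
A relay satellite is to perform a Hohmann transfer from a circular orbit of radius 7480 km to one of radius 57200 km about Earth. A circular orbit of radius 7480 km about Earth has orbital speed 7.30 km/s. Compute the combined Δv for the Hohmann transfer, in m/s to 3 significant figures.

Δv = 3780 m/s

From the circular-orbit relation v² = μ/r at r = 7480 km: μ = v²r = (7.30)² × 7480 = 3.98609×10^5 km³/s².
Transfer-ellipse semi-major axis a_t = (r₁ + r₂)/2 = (7480 + 57200)/2 = 32340 km.
At r₁ the circular-orbit speed is v₁ = √(μ/r₁) = 7.3000 km/s.
On the transfer ellipse at r₁, v² = μ(2/r − 1/a) gives v_p = √[μ(2/r₁ − 1/a_t)] = 9.7085 km/s.
First burn Δv₁ = |v_p − v₁| = 2.4085 km/s.
At r₂, v₂ = √(μ/r₂) = 2.63983 km/s.
Transfer-orbit speed at r₂: v_a = √[μ(2/r₂ − 1/a_t)] = 1.26957 km/s.
Second burn Δv₂ = |v₂ − v_a| = 1.3703 km/s.
Δv = Δv₁ + Δv₂ = 2.4085 + 1.3703 = 3.779 km/s.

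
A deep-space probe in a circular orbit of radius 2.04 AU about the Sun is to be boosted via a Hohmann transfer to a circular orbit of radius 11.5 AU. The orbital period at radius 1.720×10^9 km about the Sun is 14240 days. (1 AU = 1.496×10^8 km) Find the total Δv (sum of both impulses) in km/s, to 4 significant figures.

Δv = 10.29 km/s

From Kepler's third law T² = 4π²r³/μ at r = 1.720×10^9 km, T = 14240 days = 14240 × 86400 s = 1.230336×10^9 s: μ = 4π²r³/T² = 1.32708×10^11 km³/s².
In km: r₁ = 2.04 × 1.496×10^8 = 3.05184×10^8 km; r₂ = 11.5 × 1.496×10^8 = 1.7204×10^9 km.
Semi-major axis of the transfer orbit: a_t = (3.05184×10^8 + 1.7204×10^9)/2 = 1.012792×10^9 km.
Circular speed at r₁: v₁ = √(μ/r₁) = √(1.32708×10^11/3.05184×10^8) = 20.853 km/s.
On the transfer ellipse at r₁, vis-viva equation gives v_p = √[μ(2/r₁ − 1/a_t)] = 27.178 km/s.
First burn Δv₁ = |v_p − v₁| = 6.325 km/s.
Circular speed at r₂: v₂ = √(μ/r₂) = 8.783 km/s.
Transfer-orbit speed at r₂: v_a = √[μ(2/r₂ − 1/a_t)] = 4.821 km/s.
Second burn Δv₂ = |v₂ − v_a| = 3.962 km/s.
Δv = Δv₁ + Δv₂ = 6.325 + 3.962 = 10.29 km/s.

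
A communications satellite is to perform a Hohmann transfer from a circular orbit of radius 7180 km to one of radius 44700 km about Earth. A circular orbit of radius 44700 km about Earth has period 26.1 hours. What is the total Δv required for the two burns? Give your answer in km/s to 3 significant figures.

From Kepler's third law T² = 4π²r³/μ at r = 44700 km, T = 26.1 hours = 26.1 × 3600 s = 93960 s: μ = 4π²r³/T² = 3.99389×10^5 km³/s².
The Hohmann ellipse has a_t = (r₁ + r₂)/2 = 25940 km.
Circular speed at r₁: v₁ = √(μ/r₁) = √(3.99389×10^5/7180) = 7.458 km/s.
Transfer-orbit speed at r₁ (v² = μ(2/r − 1/a)): v_p = √[μ(2/r₁ − 1/a_t)] = 9.790 km/s.
First burn Δv₁ = |v_p − v₁| = 2.332 km/s.
At r₂, v₂ = √(μ/r₂) = 2.98913 km/s.
Transfer-orbit speed at r₂: v_a = √[μ(2/r₂ − 1/a_t)] = 1.57261 km/s.
Second burn Δv₂ = |v₂ − v_a| = 1.417 km/s.
Δv = Δv₁ + Δv₂ = 2.332 + 1.417 = 3.749 km/s.

Δv = 3.75 km/s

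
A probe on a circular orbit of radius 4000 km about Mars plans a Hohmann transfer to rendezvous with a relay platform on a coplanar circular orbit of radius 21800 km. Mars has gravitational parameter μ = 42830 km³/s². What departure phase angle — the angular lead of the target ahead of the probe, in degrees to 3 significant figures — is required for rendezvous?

Transfer-ellipse semi-major axis a_t = (r₁ + r₂)/2 = (4000 + 21800)/2 = 12900 km.
The half-period of the transfer ellipse is t = π√(a_t³/μ) = 22241.3 s.
Target angular speed ω₂ = √(μ/r₂³) = 6.42968×10^-5 rad/s.
Angle swept by the target during transfer: ω₂·t = 1.43004 rad = 81.94°.
The probe traverses 180° on the transfer ellipse, so the target must lead by 180° − 81.94° = 98.1°.

φ = 98.1°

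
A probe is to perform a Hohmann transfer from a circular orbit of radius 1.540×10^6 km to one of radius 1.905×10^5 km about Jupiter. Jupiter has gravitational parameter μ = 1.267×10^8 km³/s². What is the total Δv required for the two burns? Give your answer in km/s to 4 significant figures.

Semi-major axis of the transfer orbit: a_t = (1.540×10^6 + 1.905×10^5)/2 = 8.6525×10^5 km.
Circular speed at r₁: v₁ = √(μ/r₁) = √(1.267×10^8/1.540×10^6) = 9.070 km/s.
Transfer-orbit speed at r₁ (v² = μ(2/r − 1/a)): v_a = √[μ(2/r₁ − 1/a_t)] = 4.256 km/s.
First burn Δv₁ = |v_a − v₁| = 4.814 km/s.
Circular speed at r₂: v₂ = √(μ/r₂) = 25.7894 km/s.
Transfer-orbit speed at r₂: v_p = √[μ(2/r₂ − 1/a_t)] = 34.4057 km/s.
Second burn Δv₂ = |v₂ − v_p| = 8.616 km/s.
Total Δv = Δv₁ + Δv₂ = 13.43 km/s.

Δv = 13.43 km/s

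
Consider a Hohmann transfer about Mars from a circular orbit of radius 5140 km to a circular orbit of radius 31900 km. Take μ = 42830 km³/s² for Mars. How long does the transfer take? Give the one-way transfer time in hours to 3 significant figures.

Transfer-ellipse semi-major axis a_t = (r₁ + r₂)/2 = (5140 + 31900)/2 = 18520 km.
Half the transfer-orbit period gives t = π√(a_t³/μ) = 38260 s.
Converting: 38260 s ÷ 3600 s/hour = 10.6 hours.

t = 10.6 hours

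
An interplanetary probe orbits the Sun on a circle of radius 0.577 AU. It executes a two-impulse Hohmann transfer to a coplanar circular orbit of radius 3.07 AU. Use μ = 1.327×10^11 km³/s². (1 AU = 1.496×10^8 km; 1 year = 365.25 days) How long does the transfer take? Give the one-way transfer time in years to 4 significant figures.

t = 1.231 years

In km: r₁ = 0.577 × 1.496×10^8 = 8.63192×10^7 km; r₂ = 3.07 × 1.496×10^8 = 4.59272×10^8 km.
Semi-major axis of the transfer orbit: a_t = (8.63192×10^7 + 4.59272×10^8)/2 = 2.727956×10^8 km.
Transfer time t = π√(a_t³/μ) = π√((2.727956×10^8)³ / 1.327×10^11) = 3.886×10^7 s.
Converting: 3.886×10^7 s ÷ 3.15576×10^7 s/year (365.25 × 86400) = 1.231 years.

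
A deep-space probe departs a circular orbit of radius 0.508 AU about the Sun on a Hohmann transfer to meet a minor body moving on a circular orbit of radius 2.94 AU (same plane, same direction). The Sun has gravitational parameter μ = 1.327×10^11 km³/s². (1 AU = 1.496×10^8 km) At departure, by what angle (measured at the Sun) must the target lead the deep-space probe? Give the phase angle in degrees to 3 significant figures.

In km: r₁ = 0.508 × 1.496×10^8 = 7.59968×10^7 km; r₂ = 2.94 × 1.496×10^8 = 4.39824×10^8 km.
Semi-major axis of the transfer orbit: a_t = (7.59968×10^7 + 4.39824×10^8)/2 = 2.579104×10^8 km.
The half-period of the transfer ellipse is t = π√(a_t³/μ) = 3.5721×10^7 s.
The target's mean motion on its circular orbit is ω₂ = √(μ/r₂³) = 3.9493×10^-8 rad/s.
Angle swept by the target during transfer: ω₂·t = 1.4107 rad = 80.83°.
Arrival is 180° from departure on the ellipse, so φ = 180° − 80.83° = 99.2°.

φ = 99.2°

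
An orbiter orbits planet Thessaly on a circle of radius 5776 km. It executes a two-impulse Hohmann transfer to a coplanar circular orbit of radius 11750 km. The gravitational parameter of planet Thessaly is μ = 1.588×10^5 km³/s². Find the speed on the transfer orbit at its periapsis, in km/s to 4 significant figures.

v = 6.072 km/s

Transfer-ellipse semi-major axis a_t = (r₁ + r₂)/2 = (5776 + 11750)/2 = 8763 km.
The periapsis of the transfer ellipse is at r = 5776 km.
Applying v² = μ(2/r − 1/a_t): v = 6.072 km/s.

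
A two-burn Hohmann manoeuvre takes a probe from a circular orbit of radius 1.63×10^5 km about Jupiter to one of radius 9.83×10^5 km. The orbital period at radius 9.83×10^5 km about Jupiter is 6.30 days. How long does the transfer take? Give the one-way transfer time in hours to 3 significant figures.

t = 33.6 hours

From Kepler's third law T² = 4π²r³/μ at r = 9.83×10^5 km, T = 6.30 days = 6.30 × 86400 s = 5.4432×10^5 s: μ = 4π²r³/T² = 1.26564×10^8 km³/s².
Transfer-ellipse semi-major axis a_t = (r₁ + r₂)/2 = (1.630×10^5 + 9.830×10^5)/2 = 5.730×10^5 km.
Transfer time t = π√(a_t³/μ) = π√((5.730×10^5)³ / 1.26564×10^8) = 1.211×10^5 s.
Converting: 1.211×10^5 s ÷ 3600 s/hour = 33.6 hours.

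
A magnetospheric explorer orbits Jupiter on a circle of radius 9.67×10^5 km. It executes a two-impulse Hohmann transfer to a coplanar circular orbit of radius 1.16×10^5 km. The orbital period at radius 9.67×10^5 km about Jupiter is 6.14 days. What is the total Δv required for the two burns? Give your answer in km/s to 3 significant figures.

From Kepler's third law T² = 4π²r³/μ at r = 9.67×10^5 km, T = 6.14 days = 6.14 × 86400 s = 5.30496×10^5 s: μ = 4π²r³/T² = 1.26845×10^8 km³/s².
Transfer-ellipse semi-major axis a_t = (r₁ + r₂)/2 = (9.670×10^5 + 1.160×10^5)/2 = 5.415×10^5 km.
At r₁ the circular-orbit speed is v₁ = √(μ/r₁) = 11.453 km/s.
On the transfer ellipse at r₁, vis-viva equation gives v_a = √[μ(2/r₁ − 1/a_t)] = 5.3010 km/s.
First burn Δv₁ = |v_a − v₁| = 6.152 km/s.
At r₂, v₂ = √(μ/r₂) = 33.07 km/s.
Transfer-orbit speed at r₂: v_p = √[μ(2/r₂ − 1/a_t)] = 44.19 km/s.
Second burn Δv₂ = |v₂ − v_p| = 11.12 km/s.
Δv = Δv₁ + Δv₂ = 6.152 + 11.12 = 17.27 km/s.

Δv = 17.3 km/s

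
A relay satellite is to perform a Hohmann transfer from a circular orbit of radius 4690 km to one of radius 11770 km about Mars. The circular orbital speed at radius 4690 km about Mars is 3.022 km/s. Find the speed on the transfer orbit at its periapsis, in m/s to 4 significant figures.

v = 3614 m/s

From the circular-orbit relation v² = μ/r at r = 4690 km: μ = v²r = (3.022)² × 4690 = 42831.3 km³/s².
The Hohmann ellipse has a_t = (r₁ + r₂)/2 = 8230 km.
The periapsis of the transfer ellipse is at r = 4690 km.
From the vis-viva equation, v = √[μ(2/r − 1/a_t)] = 3.614 km/s.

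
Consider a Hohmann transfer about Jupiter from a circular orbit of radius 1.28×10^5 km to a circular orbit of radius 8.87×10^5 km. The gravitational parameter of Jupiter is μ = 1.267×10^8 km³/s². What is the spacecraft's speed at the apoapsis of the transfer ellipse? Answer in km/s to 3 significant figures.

v = 6.00 km/s

Transfer-ellipse semi-major axis a_t = (r₁ + r₂)/2 = (1.280×10^5 + 8.870×10^5)/2 = 5.075×10^5 km.
At apoapsis, r = 8.870×10^5 km.
From the vis-viva equation, v = √[μ(2/r − 1/a_t)] = 6.002 km/s.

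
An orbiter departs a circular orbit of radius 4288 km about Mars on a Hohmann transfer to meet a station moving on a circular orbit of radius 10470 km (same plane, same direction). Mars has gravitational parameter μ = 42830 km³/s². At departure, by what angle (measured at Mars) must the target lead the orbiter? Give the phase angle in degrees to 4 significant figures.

φ = 73.50°

The Hohmann ellipse has a_t = (r₁ + r₂)/2 = 7379 km.
The half-period of the transfer ellipse is t = π√(a_t³/μ) = 9622 s.
The target's mean motion on its circular orbit is ω₂ = √(μ/r₂³) = 1.932×10^-4 rad/s.
Angle swept by the target during transfer: ω₂·t = 1.859 rad = 106.5°.
Arrival is 180° from departure on the ellipse, so φ = 180° − 106.5° = 73.50°.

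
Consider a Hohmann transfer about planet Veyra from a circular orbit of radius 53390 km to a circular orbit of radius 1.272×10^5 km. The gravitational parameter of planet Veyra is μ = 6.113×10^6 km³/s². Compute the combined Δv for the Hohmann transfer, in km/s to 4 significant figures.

Semi-major axis of the transfer orbit: a_t = (53390 + 1.272×10^5)/2 = 90295 km.
At r₁ the circular-orbit speed is v₁ = √(μ/r₁) = 10.70 km/s.
Transfer-orbit speed at r₁ (vis-viva): v_p = √[μ(2/r₁ − 1/a_t)] = 12.70 km/s.
First burn Δv₁ = |v_p − v₁| = 2.000 km/s.
At r₂, v₂ = √(μ/r₂) = 6.9324 km/s.
Transfer-orbit speed at r₂: v_a = √[μ(2/r₂ − 1/a_t)] = 5.3307 km/s.
Second burn Δv₂ = |v₂ − v_a| = 1.602 km/s.
Total Δv = Δv₁ + Δv₂ = 3.602 km/s.

Δv = 3.602 km/s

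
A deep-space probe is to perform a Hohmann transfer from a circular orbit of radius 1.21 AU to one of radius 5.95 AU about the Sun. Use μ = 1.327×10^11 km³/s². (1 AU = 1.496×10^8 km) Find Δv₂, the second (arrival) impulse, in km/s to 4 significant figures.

Δv₂ = 5.111 km/s

In km: r₁ = 1.21 × 1.496×10^8 = 1.81016×10^8 km; r₂ = 5.95 × 1.496×10^8 = 8.9012×10^8 km.
The Hohmann ellipse has a_t = (r₁ + r₂)/2 = 5.35568×10^8 km.
Circular speed at r = 8.9012×10^8 km: v_c = √(μ/r) = 12.2099 km/s.
Vis-viva on the transfer ellipse at r = 8.9012×10^8 km gives v_t = √[μ(2/r − 1/a_t)] = 7.09843 km/s.
Δv₂ = |v_t − v_c| = |7.09843 − 12.2099| = 5.111 km/s.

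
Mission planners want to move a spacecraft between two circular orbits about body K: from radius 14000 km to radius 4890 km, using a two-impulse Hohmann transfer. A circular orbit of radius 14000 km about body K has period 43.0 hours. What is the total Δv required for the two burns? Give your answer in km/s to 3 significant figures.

From Kepler's third law T² = 4π²r³/μ at r = 14000 km, T = 43.0 hours = 43.0 × 3600 s = 1.548×10^5 s: μ = 4π²r³/T² = 4520.66 km³/s².
Semi-major axis of the transfer orbit: a_t = (14000 + 4890)/2 = 9445 km.
Circular speed at r₁: v₁ = √(μ/r₁) = √(4520.66/14000) = 0.56825 km/s.
Transfer-orbit speed at r₁ (v² = μ(2/r − 1/a)): v_a = √[μ(2/r₁ − 1/a_t)] = 0.40887 km/s.
First burn Δv₁ = |v_a − v₁| = 0.1594 km/s.
Circular speed at r₂: v₂ = √(μ/r₂) = 0.96149 km/s.
Transfer-orbit speed at r₂: v_p = √[μ(2/r₂ − 1/a_t)] = 1.1706 km/s.
Second burn Δv₂ = |v₂ − v_p| = 0.2091 km/s.
Total Δv = Δv₁ + Δv₂ = 0.3685 km/s.

Δv = 0.368 km/s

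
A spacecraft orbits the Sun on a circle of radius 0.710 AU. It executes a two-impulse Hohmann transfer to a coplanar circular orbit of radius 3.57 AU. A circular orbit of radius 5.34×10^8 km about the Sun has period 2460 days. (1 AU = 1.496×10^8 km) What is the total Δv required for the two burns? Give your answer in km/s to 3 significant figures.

From Kepler's third law T² = 4π²r³/μ at r = 5.34×10^8 km, T = 2460 days = 2460 × 86400 s = 2.12544×10^8 s: μ = 4π²r³/T² = 1.33072×10^11 km³/s².
In km: r₁ = 0.710 × 1.496×10^8 = 1.06216×10^8 km; r₂ = 3.57 × 1.496×10^8 = 5.34072×10^8 km.
Semi-major axis of the transfer orbit: a_t = (1.06216×10^8 + 5.34072×10^8)/2 = 3.20144×10^8 km.
At r₁ the circular-orbit speed is v₁ = √(μ/r₁) = 35.40 km/s.
On the transfer ellipse at r₁, vis-viva equation gives v_p = √[μ(2/r₁ − 1/a_t)] = 45.72 km/s.
First burn Δv₁ = |v_p − v₁| = 10.32 km/s.
Circular speed at r₂: v₂ = √(μ/r₂) = 15.785 km/s.
Transfer-orbit speed at r₂: v_a = √[μ(2/r₂ − 1/a_t)] = 9.0921 km/s.
Second burn Δv₂ = |v₂ − v_a| = 6.693 km/s.
Total Δv = Δv₁ + Δv₂ = 17.01 km/s.

Δv = 17.0 km/s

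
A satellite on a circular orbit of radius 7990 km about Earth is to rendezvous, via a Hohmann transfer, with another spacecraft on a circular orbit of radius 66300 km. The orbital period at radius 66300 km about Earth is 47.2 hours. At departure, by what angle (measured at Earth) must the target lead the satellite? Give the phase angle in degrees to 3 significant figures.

From Kepler's third law T² = 4π²r³/μ at r = 66300 km, T = 47.2 hours = 47.2 × 3600 s = 1.6992×10^5 s: μ = 4π²r³/T² = 3.98484×10^5 km³/s².
The Hohmann ellipse has a_t = (r₁ + r₂)/2 = 37145 km.
Transfer time t = π√(a_t³/μ) = 35628 s.
Target angular speed ω₂ = √(μ/r₂³) = 3.6977×10^-5 rad/s.
Angle swept by the target during transfer: ω₂·t = 1.3174 rad = 75.48°.
The satellite traverses 180° on the transfer ellipse, so the target must lead by 180° − 75.48° = 105°.

φ = 105°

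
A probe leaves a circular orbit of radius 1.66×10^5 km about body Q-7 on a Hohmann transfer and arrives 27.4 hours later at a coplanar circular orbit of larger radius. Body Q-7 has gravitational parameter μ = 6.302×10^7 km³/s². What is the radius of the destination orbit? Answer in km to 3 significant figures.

Transfer time t = 27.4 hours = 98640 s, and t = π√(a_t³/μ).
So a_t = (μ t²/π²)^(1/3) = (6.302×10^7 × (98640)² / π²)^(1/3) = 3.9606×10^5 km.
Since a_t = (r₁ + r₂)/2, r₂ = 2a_t − r₁ = 2×3.9606×10^5 − 1.660×10^5 = 6.2612×10^5 km.

r₂ = 6.26×10^5 km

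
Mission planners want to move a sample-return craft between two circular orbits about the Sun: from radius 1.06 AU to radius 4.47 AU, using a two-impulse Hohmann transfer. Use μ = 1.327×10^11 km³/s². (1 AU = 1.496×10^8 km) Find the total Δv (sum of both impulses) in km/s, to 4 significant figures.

In km: r₁ = 1.06 × 1.496×10^8 = 1.58576×10^8 km; r₂ = 4.47 × 1.496×10^8 = 6.68712×10^8 km.
The Hohmann ellipse has a_t = (r₁ + r₂)/2 = 4.13644×10^8 km.
At r₁ the circular-orbit speed is v₁ = √(μ/r₁) = 28.928 km/s.
On the transfer ellipse at r₁, vis-viva equation gives v_p = √[μ(2/r₁ − 1/a_t)] = 36.781 km/s.
First burn Δv₁ = |v_p − v₁| = 7.853 km/s.
Circular speed at r₂: v₂ = √(μ/r₂) = 14.087 km/s.
Transfer-orbit speed at r₂: v_a = √[μ(2/r₂ − 1/a_t)] = 8.7221 km/s.
Second burn Δv₂ = |v₂ − v_a| = 5.365 km/s.
Total Δv = Δv₁ + Δv₂ = 13.22 km/s.

Δv = 13.22 km/s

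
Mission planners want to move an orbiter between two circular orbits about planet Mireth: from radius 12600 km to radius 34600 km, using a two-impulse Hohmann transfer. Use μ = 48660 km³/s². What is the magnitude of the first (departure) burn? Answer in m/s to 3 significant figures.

Δv₁ = 414 m/s

Semi-major axis of the transfer orbit: a_t = (12600 + 34600)/2 = 23600 km.
On the circular orbit at r = 12600 km, v_c = √(μ/r) = 1.9652 km/s.
Transfer-orbit speed at the same r (vis-viva, a = a_t): v_t = √[μ(2/r − 1/a_t)] = 2.3795 km/s.
Δv₁ = |v_t − v_c| = |2.3795 − 1.9652| = 0.4143 km/s.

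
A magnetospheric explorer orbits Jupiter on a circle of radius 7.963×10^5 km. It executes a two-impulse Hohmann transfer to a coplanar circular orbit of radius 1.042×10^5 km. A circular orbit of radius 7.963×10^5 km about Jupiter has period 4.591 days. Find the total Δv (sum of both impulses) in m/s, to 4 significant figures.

From Kepler's third law T² = 4π²r³/μ at r = 7.963×10^5 km, T = 4.591 days = 4.591 × 86400 s = 3.966624×10^5 s: μ = 4π²r³/T² = 1.26692×10^8 km³/s².
Semi-major axis of the transfer orbit: a_t = (7.963×10^5 + 1.042×10^5)/2 = 4.5025×10^5 km.
Circular speed at r₁: v₁ = √(μ/r₁) = √(1.26692×10^8/7.963×10^5) = 12.6135 km/s.
Transfer-orbit speed at r₁ (v² = μ(2/r − 1/a)): v_a = √[μ(2/r₁ − 1/a_t)] = 6.06796 km/s.
First burn Δv₁ = |v_a − v₁| = 6.546 km/s.
Circular speed at r₂: v₂ = √(μ/r₂) = 34.87 km/s.
Transfer-orbit speed at r₂: v_p = √[μ(2/r₂ − 1/a_t)] = 46.37 km/s.
Second burn Δv₂ = |v₂ − v_p| = 11.50 km/s.
Δv = Δv₁ + Δv₂ = 6.546 + 11.50 = 18.05 km/s.

Δv = 18050 m/s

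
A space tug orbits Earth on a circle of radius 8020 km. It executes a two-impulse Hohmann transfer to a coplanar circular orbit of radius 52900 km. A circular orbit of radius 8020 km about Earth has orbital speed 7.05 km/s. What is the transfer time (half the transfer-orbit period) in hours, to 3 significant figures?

From the circular-orbit relation v² = μ/r at r = 8020 km: μ = v²r = (7.05)² × 8020 = 3.98614×10^5 km³/s².
Transfer-ellipse semi-major axis a_t = (r₁ + r₂)/2 = (8020 + 52900)/2 = 30460 km.
Transfer time t = π√(a_t³/μ) = π√((30460)³ / 3.98614×10^5) = 26450 s.
Converting: 26450 s ÷ 3600 s/hour = 7.35 hours.

t = 7.35 hours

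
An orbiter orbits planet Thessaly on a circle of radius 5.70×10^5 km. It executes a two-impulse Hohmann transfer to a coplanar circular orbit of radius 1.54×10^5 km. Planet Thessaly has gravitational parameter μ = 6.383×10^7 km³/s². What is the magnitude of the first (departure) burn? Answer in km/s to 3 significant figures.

Transfer-ellipse semi-major axis a_t = (r₁ + r₂)/2 = (5.700×10^5 + 1.540×10^5)/2 = 3.620×10^5 km.
On the circular orbit at r = 5.700×10^5 km, v_c = √(μ/r) = 10.582 km/s.
Transfer-orbit speed at the same r (vis-viva, a = a_t): v_t = √[μ(2/r − 1/a_t)] = 6.9021 km/s.
Δv₁ = |v_t − v_c| = |6.9021 − 10.582| = 3.680 km/s.

Δv₁ = 3.68 km/s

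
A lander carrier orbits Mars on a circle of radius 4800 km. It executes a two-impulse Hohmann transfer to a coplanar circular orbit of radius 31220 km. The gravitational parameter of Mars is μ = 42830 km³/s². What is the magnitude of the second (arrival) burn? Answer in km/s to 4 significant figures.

Semi-major axis of the transfer orbit: a_t = (4800 + 31220)/2 = 18010 km.
Circular speed at r = 31220 km: v_c = √(μ/r) = 1.1713 km/s.
Vis-viva on the transfer ellipse at r = 31220 km gives v_t = √[μ(2/r − 1/a_t)] = 0.60467 km/s.
Δv₂ = |v_t − v_c| = |0.60467 − 1.1713| = 0.5666 km/s.

Δv₂ = 0.5666 km/s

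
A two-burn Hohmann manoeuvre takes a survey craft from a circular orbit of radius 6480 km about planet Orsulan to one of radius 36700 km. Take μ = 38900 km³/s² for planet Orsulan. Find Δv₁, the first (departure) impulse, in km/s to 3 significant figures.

Δv₁ = 0.744 km/s

Transfer-ellipse semi-major axis a_t = (r₁ + r₂)/2 = (6480 + 36700)/2 = 21590 km.
On the circular orbit at r = 6480 km, v_c = √(μ/r) = 2.4501 km/s.
Transfer-orbit speed at the same r (vis-viva, a = a_t): v_t = √[μ(2/r − 1/a_t)] = 3.1944 km/s.
Δv₁ = |v_t − v_c| = |3.1944 − 2.4501| = 0.7443 km/s.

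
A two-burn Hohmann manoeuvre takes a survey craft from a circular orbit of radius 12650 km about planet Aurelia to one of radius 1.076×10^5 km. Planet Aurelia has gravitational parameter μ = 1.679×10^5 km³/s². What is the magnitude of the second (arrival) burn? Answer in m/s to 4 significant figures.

The Hohmann ellipse has a_t = (r₁ + r₂)/2 = 60125 km.
Circular speed at r = 1.076×10^5 km: v_c = √(μ/r) = 1.2492 km/s.
Transfer-orbit speed at the same r (vis-viva, a = a_t): v_t = √[μ(2/r − 1/a_t)] = 0.57298 km/s.
Δv₂ = |v_t − v_c| = |0.57298 − 1.2492| = 0.6762 km/s.

Δv₂ = 676.2 m/s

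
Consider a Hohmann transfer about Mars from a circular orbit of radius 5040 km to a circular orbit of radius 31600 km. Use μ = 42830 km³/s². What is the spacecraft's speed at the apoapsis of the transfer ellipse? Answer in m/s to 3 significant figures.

v = 611 m/s

Transfer-ellipse semi-major axis a_t = (r₁ + r₂)/2 = (5040 + 31600)/2 = 18320 km.
At apoapsis, r = 31600 km.
Vis-viva: v = √[μ(2/r − 1/a_t)] = √[42830 × (2/31600 − 1/18320)] = 0.6106 km/s.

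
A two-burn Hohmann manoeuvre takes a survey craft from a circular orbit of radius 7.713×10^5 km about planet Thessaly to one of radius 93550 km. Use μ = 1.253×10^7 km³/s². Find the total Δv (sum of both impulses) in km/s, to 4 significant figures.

Semi-major axis of the transfer orbit: a_t = (7.713×10^5 + 93550)/2 = 4.32425×10^5 km.
At r₁ the circular-orbit speed is v₁ = √(μ/r₁) = 4.031 km/s.
Transfer-orbit speed at r₁ (vis-viva): v_a = √[μ(2/r₁ − 1/a_t)] = 1.875 km/s.
First burn Δv₁ = |v_a − v₁| = 2.156 km/s.
Circular speed at r₂: v₂ = √(μ/r₂) = 11.573 km/s.
Transfer-orbit speed at r₂: v_p = √[μ(2/r₂ − 1/a_t)] = 15.456 km/s.
Second burn Δv₂ = |v₂ − v_p| = 3.883 km/s.
Total Δv = Δv₁ + Δv₂ = 6.039 km/s.

Δv = 6.039 km/s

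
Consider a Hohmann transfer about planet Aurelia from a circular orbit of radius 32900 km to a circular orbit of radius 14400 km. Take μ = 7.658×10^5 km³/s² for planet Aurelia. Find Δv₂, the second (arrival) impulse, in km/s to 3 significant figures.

Δv₂ = 1.31 km/s

Transfer-ellipse semi-major axis a_t = (r₁ + r₂)/2 = (32900 + 14400)/2 = 23650 km.
Circular speed at r = 14400 km: v_c = √(μ/r) = 7.292 km/s.
Vis-viva on the transfer ellipse at r = 14400 km gives v_t = √[μ(2/r − 1/a_t)] = 8.601 km/s.
Δv₂ = |v_t − v_c| = |8.601 − 7.292| = 1.309 km/s.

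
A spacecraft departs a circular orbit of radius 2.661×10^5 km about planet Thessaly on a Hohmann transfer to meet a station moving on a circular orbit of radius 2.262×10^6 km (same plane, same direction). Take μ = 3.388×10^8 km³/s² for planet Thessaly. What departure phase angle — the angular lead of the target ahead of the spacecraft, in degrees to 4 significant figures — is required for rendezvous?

The Hohmann ellipse has a_t = (r₁ + r₂)/2 = 1.26405×10^6 km.
Transfer time t = π√(a_t³/μ) = 2.42563×10^5 s.
Target angular speed ω₂ = √(μ/r₂³) = 5.41044×10^-6 rad/s.
Angle swept by the target during transfer: ω₂·t = 1.3124 rad = 75.19°.
Arrival is 180° from departure on the ellipse, so φ = 180° − 75.19° = 104.8°.

φ = 104.8°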